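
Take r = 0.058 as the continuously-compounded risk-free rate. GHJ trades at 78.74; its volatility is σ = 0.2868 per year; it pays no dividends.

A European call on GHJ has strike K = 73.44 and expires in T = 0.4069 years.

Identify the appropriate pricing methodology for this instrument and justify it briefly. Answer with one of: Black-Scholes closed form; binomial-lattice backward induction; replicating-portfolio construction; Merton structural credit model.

Key observation: everything needed for the exact continuous-time valuation of the European call on GHJ (strike 73.44) is given, and no feature rules the closed form out.

framework: Black-Scholes closed form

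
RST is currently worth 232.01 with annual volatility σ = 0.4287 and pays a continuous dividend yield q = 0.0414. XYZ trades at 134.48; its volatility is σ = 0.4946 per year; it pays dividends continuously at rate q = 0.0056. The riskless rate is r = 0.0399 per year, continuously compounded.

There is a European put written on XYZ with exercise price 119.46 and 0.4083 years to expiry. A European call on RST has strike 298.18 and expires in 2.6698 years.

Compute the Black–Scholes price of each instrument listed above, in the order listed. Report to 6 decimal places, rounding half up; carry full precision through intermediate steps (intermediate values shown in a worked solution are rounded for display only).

[XYZ put K=119.46]
σ√T = 0.4946·√0.4083 = 0.316041
d₁ = (ln(S/K) + (r−q+σ²/2)T) / (σ√T) = (ln(134.48/119.46) + (0.0399−0.0056+0.4946²/2)·0.4083) / 0.316041 = (0.118434 + 0.063946) / 0.316041 = 0.577075
d₂ = d₁ − σ√T = 0.577075 − 0.316041 = 0.261034
e^{−rT} = 0.983841
e^{−qT} = 0.997716
N(−d₁) = 0.281944,  N(−d₂) = 0.397033
price = K·e^{−rT}·N(−d₂) − S·e^{−qT}·N(−d₁) = 46.663151 − 37.829271 = 8.833881
[RST call K=298.18]
σ√T = 0.4287·√2.6698 = 0.700475
d₁ = (ln(S/K) + (r−q+σ²/2)T) / (σ√T) = (ln(232.01/298.18) + (0.0399−0.0414+0.4287²/2)·2.6698) / 0.700475 = (-0.250917 + 0.241328) / 0.700475 = -0.013689
d₂ = d₁ − σ√T = -0.013689 − 0.700475 = -0.714164
e^{−rT} = 0.898953
e^{−qT} = 0.895360
N(d₁) = 0.494539,  N(d₂) = 0.237563
price = S·e^{−qT}·N(d₁) − K·e^{−rT}·N(d₂) = 102.731799 − 63.678638 = 39.053161

price(XYZ put K=119.46) = 8.833881
price(RST call K=298.18) = 39.053161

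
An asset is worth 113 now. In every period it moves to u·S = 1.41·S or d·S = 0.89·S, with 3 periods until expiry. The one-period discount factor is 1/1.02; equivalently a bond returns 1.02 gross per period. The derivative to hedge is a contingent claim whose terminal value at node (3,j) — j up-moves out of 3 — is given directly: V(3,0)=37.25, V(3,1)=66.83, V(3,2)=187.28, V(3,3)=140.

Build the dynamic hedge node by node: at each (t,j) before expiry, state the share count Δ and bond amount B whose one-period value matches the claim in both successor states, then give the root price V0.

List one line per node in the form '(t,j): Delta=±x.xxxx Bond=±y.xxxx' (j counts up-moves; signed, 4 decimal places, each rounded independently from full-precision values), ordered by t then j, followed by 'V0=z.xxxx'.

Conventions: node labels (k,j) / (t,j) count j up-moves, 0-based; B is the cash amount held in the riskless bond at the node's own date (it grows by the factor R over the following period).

(0,0): Delta=0.9627 Bond=-40.5283
(1,0): Delta=0.9804 Bond=-43.1221
(1,1): Delta=0.9291 Bond=-35.9893
(2,0): Delta=0.6355 Bond=-13.1150
(2,1): Delta=1.6335 Bond=-136.5929
(2,2): Delta=-0.4047 Bond=262.9427
V0=68.2548

Risk-neutral probability p* = (R−d)/(u−d) = (1.02−0.89)/(1.41−0.89) = 0.2500.
Payoffs at expiry: V(3,0)=37.2500, V(3,1)=66.8300, V(3,2)=187.2800, V(3,3)=140.0000
Node (2,0) S=89.5073: V=(p*·66.8300+(1−p*)·37.2500)/1.02=43.7696; Δ=(66.8300−37.2500)/(126.2053−79.6615)=0.6355; B=V−Δ·S=-13.1150
Node (2,1) S=141.8037: V=(p*·187.2800+(1−p*)·66.8300)/1.02=95.0417; Δ=(187.2800−66.8300)/(199.9432−126.2053)=1.6335; B=V−Δ·S=-136.5929
Node (2,2) S=224.6553: V=(p*·140.0000+(1−p*)·187.2800)/1.02=172.0196; Δ=(140.0000−187.2800)/(316.7640−199.9432)=-0.4047; B=V−Δ·S=262.9427
Node (1,0) S=100.5700: V=(p*·95.0417+(1−p*)·43.7696)/1.02=55.4781; Δ=(95.0417−43.7696)/(141.8037−89.5073)=0.9804; B=V−Δ·S=-43.1221
Node (1,1) S=159.3300: V=(p*·172.0196+(1−p*)·95.0417)/1.02=112.0452; Δ=(172.0196−95.0417)/(224.6553−141.8037)=0.9291; B=V−Δ·S=-35.9893
Node (0,0) S=113.0000: V=(p*·112.0452+(1−p*)·55.4781)/1.02=68.2548; Δ=(112.0452−55.4781)/(159.3300−100.5700)=0.9627; B=V−Δ·S=-40.5283
As a check, the time-0 holding Δ(0,0)·S0 + B(0,0) comes to 68.2548 — exactly V0.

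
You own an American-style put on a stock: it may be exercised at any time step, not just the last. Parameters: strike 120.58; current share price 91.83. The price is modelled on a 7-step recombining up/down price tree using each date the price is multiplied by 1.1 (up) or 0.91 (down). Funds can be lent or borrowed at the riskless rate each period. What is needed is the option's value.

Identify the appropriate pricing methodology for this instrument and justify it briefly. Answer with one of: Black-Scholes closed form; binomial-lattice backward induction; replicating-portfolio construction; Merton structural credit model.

Key observation: an American put (K = 120.58, S₀ = 91.83) on a 7-date tree has no closed form — the optimal stopping decision is embedded and must be resolved recursively from expiry.

framework: binomial-lattice backward induction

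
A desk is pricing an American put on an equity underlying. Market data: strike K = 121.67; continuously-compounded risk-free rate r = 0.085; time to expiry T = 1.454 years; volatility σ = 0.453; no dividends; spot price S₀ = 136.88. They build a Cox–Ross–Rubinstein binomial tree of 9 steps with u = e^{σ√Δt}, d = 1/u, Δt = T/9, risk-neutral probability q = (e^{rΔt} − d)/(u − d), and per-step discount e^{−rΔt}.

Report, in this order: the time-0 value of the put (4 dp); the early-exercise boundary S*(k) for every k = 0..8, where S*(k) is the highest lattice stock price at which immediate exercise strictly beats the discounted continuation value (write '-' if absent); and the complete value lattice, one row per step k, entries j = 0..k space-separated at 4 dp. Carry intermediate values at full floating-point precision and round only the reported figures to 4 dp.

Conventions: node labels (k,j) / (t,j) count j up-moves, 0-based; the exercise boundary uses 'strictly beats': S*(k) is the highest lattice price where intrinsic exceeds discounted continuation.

price = 15.5544
boundary = - - - - 66.0750 79.2707 66.0750 79.2707 95.1017
tree:
15.5544
22.3869 8.9469
31.3383 13.7866 4.2084
42.4973 20.7133 7.0322 1.4151
55.5950 30.1870 11.5276 2.5950 0.2384
66.5942 42.3993 18.4437 4.7208 0.4762 0.0000
75.7623 55.5950 28.5850 8.5057 0.9510 0.0000 0.0000
83.4043 66.5942 42.3993 15.1452 1.8993 0.0000 0.0000 0.0000
89.7742 75.7623 55.5950 26.5683 3.7932 0.0000 0.0000 0.0000 0.0000
95.0837 83.4043 66.5942 42.3993 7.5756 0.0000 0.0000 0.0000 0.0000 0.0000

Δt=0.16156, u=1.19971, d=0.83354, q=0.49237, disc=e^(-rΔt)=0.98636
k=9 terminal: V=max(K-S,0) → 95.0837 83.4043 66.5942 42.3993 7.5756 0.0000 0.0000 0.0000 0.0000 0.0000
k=8: j=0 S=31.8958 intr=89.7742 cont=88.1148 V=89.7742[EX]; j=1 S=45.9077 intr=75.7623 cont=74.1029 V=75.7623[EX]; j=2 S=66.0750 intr=55.5950 cont=53.9357 V=55.5950[EX]; j=3 S=95.1017 intr=26.5683 cont=24.9089 V=26.5683[EX]; j=4 S=136.8800 intr=0.0000 cont=3.7932 V=3.7932[hold]; j=5 S=197.0115 intr=0.0000 cont=0.0000 V=0.0000[hold]; j=6 S=283.5588 intr=0.0000 cont=0.0000 V=0.0000[hold]; j=7 S=408.1264 intr=0.0000 cont=0.0000 V=0.0000[hold]; j=8 S=587.4166 intr=0.0000 cont=0.0000 V=0.0000[hold]  S*(8)=95.1017
k=7: j=0 S=38.2657 intr=83.4043 cont=81.7449 V=83.4043[EX]; j=1 S=55.0758 intr=66.5942 cont=64.9348 V=66.5942[EX]; j=2 S=79.2707 intr=42.3993 cont=40.7399 V=42.3993[EX]; j=3 S=114.0944 intr=7.5756 cont=15.1452 V=15.1452[hold]; j=4 S=164.2161 intr=0.0000 cont=1.8993 V=1.8993[hold]; j=5 S=236.3564 intr=0.0000 cont=0.0000 V=0.0000[hold]; j=6 S=340.1879 intr=0.0000 cont=0.0000 V=0.0000[hold]; j=7 S=489.6327 intr=0.0000 cont=0.0000 V=0.0000[hold]  S*(7)=79.2707
k=6: j=0 S=45.9077 intr=75.7623 cont=74.1029 V=75.7623[EX]; j=1 S=66.0750 intr=55.5950 cont=53.9357 V=55.5950[EX]; j=2 S=95.1017 intr=26.5683 cont=28.5850 V=28.5850[hold]; j=3 S=136.8800 intr=0.0000 cont=8.5057 V=8.5057[hold]; j=4 S=197.0115 intr=0.0000 cont=0.9510 V=0.9510[hold]; j=5 S=283.5588 intr=0.0000 cont=0.0000 V=0.0000[hold]; j=6 S=408.1264 intr=0.0000 cont=0.0000 V=0.0000[hold]  S*(6)=66.0750
k=5: j=0 S=55.0758 intr=66.5942 cont=64.9348 V=66.5942[EX]; j=1 S=79.2707 intr=42.3993 cont=41.7194 V=42.3993[EX]; j=2 S=114.0944 intr=7.5756 cont=18.4437 V=18.4437[hold]; j=3 S=164.2161 intr=0.0000 cont=4.7208 V=4.7208[hold]; j=4 S=236.3564 intr=0.0000 cont=0.4762 V=0.4762[hold]; j=5 S=340.1879 intr=0.0000 cont=0.0000 V=0.0000[hold]  S*(5)=79.2707
k=4: j=0 S=66.0750 intr=55.5950 cont=53.9357 V=55.5950[EX]; j=1 S=95.1017 intr=26.5683 cont=30.1870 V=30.1870[hold]; j=2 S=136.8800 intr=0.0000 cont=11.5276 V=11.5276[hold]; j=3 S=197.0115 intr=0.0000 cont=2.5950 V=2.5950[hold]; j=4 S=283.5588 intr=0.0000 cont=0.2384 V=0.2384[hold]  S*(4)=66.0750
k=3: j=0 S=79.2707 intr=42.3993 cont=42.4973 V=42.4973[hold]; j=1 S=114.0944 intr=7.5756 cont=20.7133 V=20.7133[hold]; j=2 S=164.2161 intr=0.0000 cont=7.0322 V=7.0322[hold]; j=3 S=236.3564 intr=0.0000 cont=1.4151 V=1.4151[hold]  S*(3)=-
k=2: j=0 S=95.1017 intr=26.5683 cont=31.3383 V=31.3383[hold]; j=1 S=136.8800 intr=0.0000 cont=13.7866 V=13.7866[hold]; j=2 S=197.0115 intr=0.0000 cont=4.2084 V=4.2084[hold]  S*(2)=-
k=1: j=0 S=114.0944 intr=7.5756 cont=22.3869 V=22.3869[hold]; j=1 S=164.2161 intr=0.0000 cont=8.9469 V=8.9469[hold]  S*(1)=-
k=0: j=0 S=136.8800 intr=0.0000 cont=15.5544 V=15.5544[hold]  S*(0)=-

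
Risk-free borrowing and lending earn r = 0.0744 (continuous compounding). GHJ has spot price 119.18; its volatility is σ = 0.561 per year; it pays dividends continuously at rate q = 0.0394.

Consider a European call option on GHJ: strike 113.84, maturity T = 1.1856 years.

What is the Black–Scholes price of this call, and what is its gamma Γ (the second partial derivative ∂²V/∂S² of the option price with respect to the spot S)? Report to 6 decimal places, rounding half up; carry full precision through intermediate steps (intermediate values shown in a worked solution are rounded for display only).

price = 31.166150
Γ = 0.004730

σ√T = 0.561·√1.1856 = 0.610846
d₁ = (ln(S/K) + (r−q+σ²/2)T) / (σ√T) = (ln(119.18/113.84) + (0.0744−0.0394+0.561²/2)·1.1856) / 0.610846 = (0.045841 + 0.228063) / 0.610846 = 0.448400
d₂ = d₁ − σ√T = 0.448400 − 0.610846 = -0.162446
e^{−rT} = 0.915570
e^{−qT} = 0.954362
N(d₁) = 0.673068,  N(d₂) = 0.435477
Call price V = S·e^{−qT}·N(d₁) − K·e^{−rT}·N(d₂) = 76.555281 − 45.389131 = 31.166150
φ(d₁) = (1/√(2π))·e^{−d₁²/2} = 0.360786
Γ = e^{−qT}·φ(d₁) / (S·σ·√T) = 0.004730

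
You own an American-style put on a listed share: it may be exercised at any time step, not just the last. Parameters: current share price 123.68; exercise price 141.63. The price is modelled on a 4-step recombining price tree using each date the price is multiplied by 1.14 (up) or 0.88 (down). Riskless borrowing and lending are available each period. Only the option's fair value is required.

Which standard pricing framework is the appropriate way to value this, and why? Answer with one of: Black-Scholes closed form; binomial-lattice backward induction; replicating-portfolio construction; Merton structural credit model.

framework: binomial-lattice backward induction

Key observation: an American put (K = 141.63, S₀ = 123.68) on a 4-date tree has no closed form — the optimal stopping decision is embedded and must be resolved recursively from expiry.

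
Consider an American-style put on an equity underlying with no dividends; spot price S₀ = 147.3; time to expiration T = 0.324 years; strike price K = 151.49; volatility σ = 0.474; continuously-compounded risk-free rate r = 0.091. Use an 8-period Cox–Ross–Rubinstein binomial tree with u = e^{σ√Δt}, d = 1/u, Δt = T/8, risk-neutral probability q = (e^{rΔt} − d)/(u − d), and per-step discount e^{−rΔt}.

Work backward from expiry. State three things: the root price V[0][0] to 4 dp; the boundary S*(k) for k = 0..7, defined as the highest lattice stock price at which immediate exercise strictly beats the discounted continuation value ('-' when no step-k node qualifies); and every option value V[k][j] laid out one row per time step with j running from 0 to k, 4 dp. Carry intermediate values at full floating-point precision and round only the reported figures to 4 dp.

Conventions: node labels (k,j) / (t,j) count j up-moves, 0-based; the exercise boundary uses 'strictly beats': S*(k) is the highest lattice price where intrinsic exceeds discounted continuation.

price = 16.3255
boundary = - - - 110.6420 100.5755 110.6420 121.7159 133.8983
tree:
16.3255
22.9117 9.7411
31.1497 14.6947 4.7700
40.8480 21.5070 7.8681 1.6511
50.9145 30.3289 12.6850 3.0222 0.2675
60.0651 40.8480 19.8445 5.4899 0.5321 0.0000
68.3831 50.9145 29.7741 9.8822 1.0586 0.0000 0.0000
75.9444 60.0651 40.8480 17.5917 2.1061 0.0000 0.0000 0.0000
82.8177 68.3831 50.9145 29.7741 4.1900 0.0000 0.0000 0.0000 0.0000

Δt=0.04050  u=1.10009  d=0.90902  q=0.49549  discount=0.99632
step 8 (expiry): payoffs max(K−S,0) = 82.8177 68.3831 50.9145 29.7741 4.1900 0.0000 0.0000 0.0000 0.0000
step 7: (k=7,j=0): S=75.5456, K−S=75.9444, hold=75.3871 ⇒ V=75.9444 exercise | (k=7,j=1): S=91.4249, K−S=60.0651, hold=59.5078 ⇒ V=60.0651 exercise | (k=7,j=2): S=110.6420, K−S=40.8480, hold=40.2908 ⇒ V=40.8480 exercise | (k=7,j=3): S=133.8983, K−S=17.5917, hold=17.0344 ⇒ V=17.5917 exercise | (k=7,j=4): S=162.0430, K−S=0.0000, hold=2.1061 ⇒ V=2.1061 continue | (k=7,j=5): S=196.1036, K−S=0.0000, hold=0.0000 ⇒ V=0.0000 continue | (k=7,j=6): S=237.3236, K−S=0.0000, hold=0.0000 ⇒ V=0.0000 continue | (k=7,j=7): S=287.2078, K−S=0.0000, hold=0.0000 ⇒ V=0.0000 continue  boundary S*=133.8983
step 6: (k=6,j=0): S=83.1069, K−S=68.3831, hold=67.8258 ⇒ V=68.3831 exercise | (k=6,j=1): S=100.5755, K−S=50.9145, hold=50.3572 ⇒ V=50.9145 exercise | (k=6,j=2): S=121.7159, K−S=29.7741, hold=29.2168 ⇒ V=29.7741 exercise | (k=6,j=3): S=147.3000, K−S=4.1900, hold=9.8822 ⇒ V=9.8822 continue | (k=6,j=4): S=178.2617, K−S=0.0000, hold=1.0586 ⇒ V=1.0586 continue | (k=6,j=5): S=215.7314, K−S=0.0000, hold=0.0000 ⇒ V=0.0000 continue | (k=6,j=6): S=261.0770, K−S=0.0000, hold=0.0000 ⇒ V=0.0000 continue  boundary S*=121.7159
step 5: (k=5,j=0): S=91.4249, K−S=60.0651, hold=59.5078 ⇒ V=60.0651 exercise | (k=5,j=1): S=110.6420, K−S=40.8480, hold=40.2908 ⇒ V=40.8480 exercise | (k=5,j=2): S=133.8983, K−S=17.5917, hold=19.8445 ⇒ V=19.8445 continue | (k=5,j=3): S=162.0430, K−S=0.0000, hold=5.4899 ⇒ V=5.4899 continue | (k=5,j=4): S=196.1036, K−S=0.0000, hold=0.5321 ⇒ V=0.5321 continue | (k=5,j=5): S=237.3236, K−S=0.0000, hold=0.0000 ⇒ V=0.0000 continue  boundary S*=110.6420
step 4: (k=4,j=0): S=100.5755, K−S=50.9145, hold=50.3572 ⇒ V=50.9145 exercise | (k=4,j=1): S=121.7159, K−S=29.7741, hold=30.3289 ⇒ V=30.3289 continue | (k=4,j=2): S=147.3000, K−S=4.1900, hold=12.6850 ⇒ V=12.6850 continue | (k=4,j=3): S=178.2617, K−S=0.0000, hold=3.0222 ⇒ V=3.0222 continue | (k=4,j=4): S=215.7314, K−S=0.0000, hold=0.2675 ⇒ V=0.2675 continue  boundary S*=100.5755
step 3: (k=3,j=0): S=110.6420, K−S=40.8480, hold=40.5647 ⇒ V=40.8480 exercise | (k=3,j=1): S=133.8983, K−S=17.5917, hold=21.5070 ⇒ V=21.5070 continue | (k=3,j=2): S=162.0430, K−S=0.0000, hold=7.8681 ⇒ V=7.8681 continue | (k=3,j=3): S=196.1036, K−S=0.0000, hold=1.6511 ⇒ V=1.6511 continue  boundary S*=110.6420
step 2: (k=2,j=0): S=121.7159, K−S=29.7741, hold=31.1497 ⇒ V=31.1497 continue | (k=2,j=1): S=147.3000, K−S=4.1900, hold=14.6947 ⇒ V=14.6947 continue | (k=2,j=2): S=178.2617, K−S=0.0000, hold=4.7700 ⇒ V=4.7700 continue  boundary S*=-
step 1: (k=1,j=0): S=133.8983, K−S=17.5917, hold=22.9117 ⇒ V=22.9117 continue | (k=1,j=1): S=162.0430, K−S=0.0000, hold=9.7411 ⇒ V=9.7411 continue  boundary S*=-
step 0: (k=0,j=0): S=147.3000, K−S=4.1900, hold=16.3255 ⇒ V=16.3255 continue  boundary S*=-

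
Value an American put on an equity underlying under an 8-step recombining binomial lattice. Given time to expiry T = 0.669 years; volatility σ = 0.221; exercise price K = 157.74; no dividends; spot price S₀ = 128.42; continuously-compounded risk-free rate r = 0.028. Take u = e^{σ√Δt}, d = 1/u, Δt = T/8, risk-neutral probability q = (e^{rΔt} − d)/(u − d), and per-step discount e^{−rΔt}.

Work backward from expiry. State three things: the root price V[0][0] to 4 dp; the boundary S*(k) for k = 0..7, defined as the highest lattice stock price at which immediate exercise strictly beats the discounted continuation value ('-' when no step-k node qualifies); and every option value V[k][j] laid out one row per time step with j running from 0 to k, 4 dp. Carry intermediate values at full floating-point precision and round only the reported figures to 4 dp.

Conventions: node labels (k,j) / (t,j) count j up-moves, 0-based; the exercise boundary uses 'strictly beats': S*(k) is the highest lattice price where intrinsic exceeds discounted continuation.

price = 29.7691
boundary = - 120.4696 113.0114 120.4696 128.4200 120.4696 128.4200 136.8951
tree:
29.7691
37.2704 22.4772
44.7286 29.4596 15.6651
51.7251 37.2704 21.8596 9.6019
58.2884 44.7286 29.3200 14.5711 4.7241
64.4454 51.7251 37.2704 21.2164 8.0562 1.4453
70.2212 58.2884 44.7286 29.3200 13.2878 2.9112 0.0000
75.6394 64.4454 51.7251 37.2704 20.8449 5.8637 0.0000 0.0000
80.7222 70.2212 58.2884 44.7286 29.3200 11.8105 0.0000 0.0000 0.0000

Δt=0.08363, u=1.06600, d=0.93809, q=0.50236, disc=e^(-rΔt)=0.99766
k=8 terminal: V=max(K-S,0) → 80.7222 70.2212 58.2884 44.7286 29.3200 11.8105 0.0000 0.0000 0.0000
k=7: j=0 S=82.1006 intr=75.6394 cont=75.2705 V=75.6394[EX]; j=1 S=93.2946 intr=64.4454 cont=64.0765 V=64.4454[EX]; j=2 S=106.0149 intr=51.7251 cont=51.3562 V=51.7251[EX]; j=3 S=120.4696 intr=37.2704 cont=36.9015 V=37.2704[EX]; j=4 S=136.8951 intr=20.8449 cont=20.4760 V=20.8449[EX]; j=5 S=155.5601 intr=2.1799 cont=5.8637 V=5.8637[hold]; j=6 S=176.7701 intr=0.0000 cont=0.0000 V=0.0000[hold]; j=7 S=200.8719 intr=0.0000 cont=0.0000 V=0.0000[hold]  S*(7)=136.8951
k=6: j=0 S=87.5188 intr=70.2212 cont=69.8523 V=70.2212[EX]; j=1 S=99.4516 intr=58.2884 cont=57.9195 V=58.2884[EX]; j=2 S=113.0114 intr=44.7286 cont=44.3597 V=44.7286[EX]; j=3 S=128.4200 intr=29.3200 cont=28.9511 V=29.3200[EX]; j=4 S=145.9295 intr=11.8105 cont=13.2878 V=13.2878[hold]; j=5 S=165.8263 intr=0.0000 cont=2.9112 V=2.9112[hold]; j=6 S=188.4360 intr=0.0000 cont=0.0000 V=0.0000[hold]  S*(6)=128.4200
k=5: j=0 S=93.2946 intr=64.4454 cont=64.0765 V=64.4454[EX]; j=1 S=106.0149 intr=51.7251 cont=51.3562 V=51.7251[EX]; j=2 S=120.4696 intr=37.2704 cont=36.9015 V=37.2704[EX]; j=3 S=136.8951 intr=20.8449 cont=21.2164 V=21.2164[hold]; j=4 S=155.5601 intr=2.1799 cont=8.0562 V=8.0562[hold]; j=5 S=176.7701 intr=0.0000 cont=1.4453 V=1.4453[hold]  S*(5)=120.4696
k=4: j=0 S=99.4516 intr=58.2884 cont=57.9195 V=58.2884[EX]; j=1 S=113.0114 intr=44.7286 cont=44.3597 V=44.7286[EX]; j=2 S=128.4200 intr=29.3200 cont=29.1373 V=29.3200[EX]; j=3 S=145.9295 intr=11.8105 cont=14.5711 V=14.5711[hold]; j=4 S=165.8263 intr=0.0000 cont=4.7241 V=4.7241[hold]  S*(4)=128.4200
k=3: j=0 S=106.0149 intr=51.7251 cont=51.3562 V=51.7251[EX]; j=1 S=120.4696 intr=37.2704 cont=36.9015 V=37.2704[EX]; j=2 S=136.8951 intr=20.8449 cont=21.8596 V=21.8596[hold]; j=3 S=155.5601 intr=2.1799 cont=9.6019 V=9.6019[hold]  S*(3)=120.4696
k=2: j=0 S=113.0114 intr=44.7286 cont=44.3597 V=44.7286[EX]; j=1 S=128.4200 intr=29.3200 cont=29.4596 V=29.4596[hold]; j=2 S=145.9295 intr=11.8105 cont=15.6651 V=15.6651[hold]  S*(2)=113.0114
k=1: j=0 S=120.4696 intr=37.2704 cont=36.9715 V=37.2704[EX]; j=1 S=136.8951 intr=20.8449 cont=22.4772 V=22.4772[hold]  S*(1)=120.4696
k=0: j=0 S=128.4200 intr=29.3200 cont=29.7691 V=29.7691[hold]  S*(0)=-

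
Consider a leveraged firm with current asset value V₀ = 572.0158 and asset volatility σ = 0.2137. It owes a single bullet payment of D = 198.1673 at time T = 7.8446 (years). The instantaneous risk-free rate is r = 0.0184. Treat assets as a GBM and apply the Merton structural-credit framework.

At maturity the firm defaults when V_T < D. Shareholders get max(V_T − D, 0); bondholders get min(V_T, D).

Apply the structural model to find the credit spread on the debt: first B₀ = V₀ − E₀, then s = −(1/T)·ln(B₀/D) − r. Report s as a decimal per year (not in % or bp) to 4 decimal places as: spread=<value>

With assets at 572.0158 and a single debt payment of 198.1673 at 7.8446 years:
d₁ = [ln(V₀/D) + (r + σ²/2)T] / (σ√T)
   = [ln(572.0158/198.1673) + (0.0184 + 0.5·0.2137²)·7.8446] / (0.2137·√7.8446)
   = [1.060055 + 0.323463] / 0.598536 = 2.311505
d₂ = d₁ − σ√T = 2.311505 − 0.598536 = 1.712970
N(d₁) = 0.989598,  N(d₂) = 0.956641,  e^(−rT) = 0.865593
E₀ = V₀·N(d₁) − D·e^(−rT)·N(d₂)
   = 572.0158·0.989598 − 198.1673·0.865593·0.956641 = 401.970693
B₀ = V₀ − E₀ = 572.0158 − 401.970693 = 170.045107
spread = −(1/T)·ln(B₀/D) − r = −(1/7.8446)·ln(170.045107/198.1673) − 0.0184 = 0.00110997

spread=0.0011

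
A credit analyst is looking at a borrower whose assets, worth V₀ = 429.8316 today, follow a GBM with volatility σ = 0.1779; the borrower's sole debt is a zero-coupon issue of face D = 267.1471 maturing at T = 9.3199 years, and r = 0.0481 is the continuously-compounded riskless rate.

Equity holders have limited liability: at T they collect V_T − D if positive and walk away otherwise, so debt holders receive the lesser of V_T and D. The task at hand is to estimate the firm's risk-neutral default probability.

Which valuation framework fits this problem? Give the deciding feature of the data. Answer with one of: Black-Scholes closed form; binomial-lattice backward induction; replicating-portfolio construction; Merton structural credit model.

framework: Merton structural credit model

Key observation: a levered firm with one bullet debt due at 9.3199 years is the canonical structural-credit setup: equity is a call on the firm's assets struck at the face value.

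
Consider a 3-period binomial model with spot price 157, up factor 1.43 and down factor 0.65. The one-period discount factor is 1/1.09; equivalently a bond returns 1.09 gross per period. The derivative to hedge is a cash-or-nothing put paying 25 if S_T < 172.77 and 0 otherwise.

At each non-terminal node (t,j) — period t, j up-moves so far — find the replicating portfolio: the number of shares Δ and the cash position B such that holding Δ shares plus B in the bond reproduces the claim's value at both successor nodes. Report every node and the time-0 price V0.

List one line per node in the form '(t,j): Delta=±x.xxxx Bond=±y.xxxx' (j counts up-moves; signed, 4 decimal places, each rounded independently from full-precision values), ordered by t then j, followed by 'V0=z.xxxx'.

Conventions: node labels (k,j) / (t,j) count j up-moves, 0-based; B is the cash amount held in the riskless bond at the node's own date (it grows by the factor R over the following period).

(0,0): Delta=-0.0845 Bond=21.0730
(1,0): Delta=-0.1625 Bond=30.9335
(1,1): Delta=-0.0571 Bond=16.8156
(2,0): Delta=0.0000 Bond=22.9358
(2,1): Delta=-0.2196 Bond=42.0489
(2,2): Delta=0.0000 Bond=0.0000
V0=7.8063

Arbitrage-free pricing uses the up-move probability p* = (R−d)/(u−d) = 0.5641, discounting each step at R = 1.09.
Expiry values: V(3,0)=25.0000, V(3,1)=25.0000, V(3,2)=0.0000, V(3,3)=0.0000
(2,0): S=66.3325. Δ = (V_up−V_dn)/(S_up−S_dn) = (25.0000−25.0000)/(94.8555−43.1161) = 0.0000. V = [p*·25.0000 + (1−p*)·25.0000]/1.09 = 22.9358. B = V − Δ·S = 22.9358.
(2,1): S=145.9315. Δ = (V_up−V_dn)/(S_up−S_dn) = (0.0000−25.0000)/(208.6820−94.8555) = -0.2196. V = [p*·0.0000 + (1−p*)·25.0000]/1.09 = 9.9976. B = V − Δ·S = 42.0489.
(2,2): S=321.0493. Δ = (V_up−V_dn)/(S_up−S_dn) = (0.0000−0.0000)/(459.1005−208.6820) = 0.0000. V = [p*·0.0000 + (1−p*)·0.0000]/1.09 = 0.0000. B = V − Δ·S = 0.0000.
(1,0): S=102.0500. Δ = (V_up−V_dn)/(S_up−S_dn) = (9.9976−22.9358)/(145.9315−66.3325) = -0.1625. V = [p*·9.9976 + (1−p*)·22.9358]/1.09 = 14.3462. B = V − Δ·S = 30.9335.
(1,1): S=224.5100. Δ = (V_up−V_dn)/(S_up−S_dn) = (0.0000−9.9976)/(321.0493−145.9315) = -0.0571. V = [p*·0.0000 + (1−p*)·9.9976]/1.09 = 3.9981. B = V − Δ·S = 16.8156.
(0,0): S=157.0000. Δ = (V_up−V_dn)/(S_up−S_dn) = (3.9981−14.3462)/(224.5100−102.0500) = -0.0845. V = [p*·3.9981 + (1−p*)·14.3462]/1.09 = 7.8063. B = V − Δ·S = 21.0730.
Verification: the root portfolio costs Δ(0,0)·S0 + B(0,0) = 7.8063, matching V0.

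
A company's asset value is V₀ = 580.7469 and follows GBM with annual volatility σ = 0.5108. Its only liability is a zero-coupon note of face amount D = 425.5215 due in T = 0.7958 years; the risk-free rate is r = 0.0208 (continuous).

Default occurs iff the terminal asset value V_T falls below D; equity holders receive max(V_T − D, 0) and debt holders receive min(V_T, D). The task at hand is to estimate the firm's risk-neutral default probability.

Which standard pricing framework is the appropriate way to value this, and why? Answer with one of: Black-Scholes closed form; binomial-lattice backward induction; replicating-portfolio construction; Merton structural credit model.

Key observation: with the firm-asset dynamics (V₀ = 580.7469) and a single zero-coupon liability of face 425.5215 given, debt value, spread, and default probability all derive from the option view of the balance sheet.

framework: Merton structural credit model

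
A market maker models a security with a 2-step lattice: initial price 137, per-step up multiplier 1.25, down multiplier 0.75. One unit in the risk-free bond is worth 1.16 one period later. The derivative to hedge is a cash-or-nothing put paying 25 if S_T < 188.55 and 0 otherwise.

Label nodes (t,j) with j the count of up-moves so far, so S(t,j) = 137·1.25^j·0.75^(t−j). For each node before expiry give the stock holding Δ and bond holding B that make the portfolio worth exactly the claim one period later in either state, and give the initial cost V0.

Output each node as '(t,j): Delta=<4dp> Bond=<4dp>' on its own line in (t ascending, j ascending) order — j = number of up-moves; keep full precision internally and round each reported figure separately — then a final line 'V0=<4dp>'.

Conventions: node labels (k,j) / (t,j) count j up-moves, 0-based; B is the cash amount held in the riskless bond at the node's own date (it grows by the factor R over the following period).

Arbitrage-free pricing uses the up-move probability p* = (R−d)/(u−d) = 0.8200, discounting each step at R = 1.16.
Expiry values: V(2,0)=25.0000, V(2,1)=25.0000, V(2,2)=0.0000
Node (1,0) S=102.7500: V=(p*·25.0000+(1−p*)·25.0000)/1.16=21.5517; Δ=(25.0000−25.0000)/(128.4375−77.0625)=0.0000; B=V−Δ·S=21.5517
Node (1,1) S=171.2500: V=(p*·0.0000+(1−p*)·25.0000)/1.16=3.8793; Δ=(0.0000−25.0000)/(214.0625−128.4375)=-0.2920; B=V−Δ·S=53.8793
Node (0,0) S=137.0000: V=(p*·3.8793+(1−p*)·21.5517)/1.16=6.0865; Δ=(3.8793−21.5517)/(171.2500−102.7500)=-0.2580; B=V−Δ·S=41.4313
Verification: the root portfolio costs Δ(0,0)·S0 + B(0,0) = 6.0865, matching V0.

(0,0): Delta=-0.2580 Bond=41.4313
(1,0): Delta=0.0000 Bond=21.5517
(1,1): Delta=-0.2920 Bond=53.8793
V0=6.0865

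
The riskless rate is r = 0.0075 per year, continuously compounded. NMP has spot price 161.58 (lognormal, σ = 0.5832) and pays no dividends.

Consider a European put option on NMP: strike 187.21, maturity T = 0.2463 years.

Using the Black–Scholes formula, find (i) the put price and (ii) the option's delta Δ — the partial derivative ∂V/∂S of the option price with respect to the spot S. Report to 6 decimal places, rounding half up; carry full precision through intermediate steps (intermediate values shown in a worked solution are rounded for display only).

σ√T = 0.5832·√0.2463 = 0.289434
d₁ = (ln(S/K) + (r+σ²/2)T) / (σ√T) = (ln(161.58/187.21) + (0.0075+0.5832²/2)·0.2463) / 0.289434 = (-0.147231 + 0.043733) / 0.289434 = -0.357585
d₂ = d₁ − σ√T = -0.357585 − 0.289434 = -0.647019
e^{−rT} = 0.998154
N(−d₁) = 0.639673,  N(−d₂) = 0.741190
Put price V = K·e^{−rT}·N(−d₂) − S·N(−d₁) = 138.502136 − 103.358372 = 35.143765
Δ = −N(−d₁) = -0.639673

price = 35.143765
Δ = -0.639673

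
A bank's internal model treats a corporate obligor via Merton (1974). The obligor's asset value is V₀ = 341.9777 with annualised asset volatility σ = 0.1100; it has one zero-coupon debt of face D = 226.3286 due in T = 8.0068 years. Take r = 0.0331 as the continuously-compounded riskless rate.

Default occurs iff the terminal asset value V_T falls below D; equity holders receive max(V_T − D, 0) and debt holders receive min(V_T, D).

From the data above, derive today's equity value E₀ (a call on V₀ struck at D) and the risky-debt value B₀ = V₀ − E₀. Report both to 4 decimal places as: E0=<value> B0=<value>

Equity is a call on the firm's assets struck at D = 226.3286:
d₁ = [ln(V₀/D) + (r + σ²/2)T] / (σ√T)
   = [ln(341.9777/226.3286) + (0.0331 + 0.5·0.1100²)·8.0068] / (0.1100·√8.0068)
   = [0.412758 + 0.313466] / 0.311259 = 2.333180
d₂ = d₁ − σ√T = 2.333180 − 0.311259 = 2.021921
N(d₁) = 0.990181,  N(d₂) = 0.978408,  e^(−rT) = 0.767187
E₀ = V₀·N(d₁) − D·e^(−rT)·N(d₂)
   = 341.9777·0.990181 − 226.3286·0.767187·0.978408 = 168.732609
B₀ = V₀ − E₀ = 341.9777 − 168.732609 = 173.245091

E0=168.7326 B0=173.2451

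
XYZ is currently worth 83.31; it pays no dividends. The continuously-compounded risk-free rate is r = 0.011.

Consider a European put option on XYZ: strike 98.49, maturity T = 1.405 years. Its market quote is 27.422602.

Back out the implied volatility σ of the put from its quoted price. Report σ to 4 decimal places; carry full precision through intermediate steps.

At σ = 0.4725 the Black–Scholes value reproduces the quote:
σ√T = 0.4725·√1.405 = 0.560067
d₁ = (ln(S/K) + (r+σ²/2)T) / (σ√T) = (ln(83.31/98.49) + (0.011+0.4725²/2)·1.405) / 0.560067 = (-0.167386 + 0.172293) / 0.560067 = 0.008760
d₂ = d₁ − σ√T = 0.008760 − 0.560067 = -0.551307
e^{−rT} = 0.984664
N(−d₁) = 0.496505,  N(−d₂) = 0.709288
V = K·e^{−rT}·N(−d₂) − S·N(−d₁) = 68.786466 − 41.363863 = 27.422602 (matching the quote); vega is positive throughout, so no other σ reproduces this price

sigma = 0.4725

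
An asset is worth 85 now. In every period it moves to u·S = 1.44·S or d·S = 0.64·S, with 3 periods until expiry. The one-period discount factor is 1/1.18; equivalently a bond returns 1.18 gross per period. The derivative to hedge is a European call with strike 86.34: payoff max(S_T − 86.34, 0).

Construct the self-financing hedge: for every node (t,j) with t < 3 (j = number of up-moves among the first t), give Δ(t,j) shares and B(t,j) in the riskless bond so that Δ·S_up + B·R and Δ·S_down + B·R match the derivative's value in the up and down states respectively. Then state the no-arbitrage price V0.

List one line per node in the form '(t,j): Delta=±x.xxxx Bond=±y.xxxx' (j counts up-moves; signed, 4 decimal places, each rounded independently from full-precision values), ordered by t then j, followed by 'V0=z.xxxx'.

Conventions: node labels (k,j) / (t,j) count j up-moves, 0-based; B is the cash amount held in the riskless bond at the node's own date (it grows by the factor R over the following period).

(0,0): Delta=0.8012 Bond=-29.5962
(1,0): Delta=0.3478 Bond=-10.2632
(1,1): Delta=0.8982 Bond=-46.7970
(2,0): Delta=0.0000 Bond=0.0000
(2,1): Delta=0.4223 Bond=-17.9416
(2,2): Delta=1.0000 Bond=-73.1695
V0=38.5024

Arbitrage-free pricing uses the up-move probability p* = (R−d)/(u−d) = 0.6750, discounting each step at R = 1.18.
Expiry values: V(3,0)=0.0000, V(3,1)=0.0000, V(3,2)=26.4638, V(3,3)=167.4686
(2,0): S=34.8160. Δ = (V_up−V_dn)/(S_up−S_dn) = (0.0000−0.0000)/(50.1350−22.2822) = 0.0000. V = [p*·0.0000 + (1−p*)·0.0000]/1.18 = 0.0000. B = V − Δ·S = 0.0000.
(2,1): S=78.3360. Δ = (V_up−V_dn)/(S_up−S_dn) = (26.4638−0.0000)/(112.8038−50.1350) = 0.4223. V = [p*·26.4638 + (1−p*)·0.0000]/1.18 = 15.1382. B = V − Δ·S = -17.9416.
(2,2): S=176.2560. Δ = (V_up−V_dn)/(S_up−S_dn) = (167.4686−26.4638)/(253.8086−112.8038) = 1.0000. V = [p*·167.4686 + (1−p*)·26.4638]/1.18 = 103.0865. B = V − Δ·S = -73.1695.
(1,0): S=54.4000. Δ = (V_up−V_dn)/(S_up−S_dn) = (15.1382−0.0000)/(78.3360−34.8160) = 0.3478. V = [p*·15.1382 + (1−p*)·0.0000]/1.18 = 8.6596. B = V − Δ·S = -10.2632.
(1,1): S=122.4000. Δ = (V_up−V_dn)/(S_up−S_dn) = (103.0865−15.1382)/(176.2560−78.3360) = 0.8982. V = [p*·103.0865 + (1−p*)·15.1382]/1.18 = 63.1384. B = V − Δ·S = -46.7970.
(0,0): S=85.0000. Δ = (V_up−V_dn)/(S_up−S_dn) = (63.1384−8.6596)/(122.4000−54.4000) = 0.8012. V = [p*·63.1384 + (1−p*)·8.6596]/1.18 = 38.5024. B = V − Δ·S = -29.5962.
Verification: the root portfolio costs Δ(0,0)·S0 + B(0,0) = 38.5024, matching V0.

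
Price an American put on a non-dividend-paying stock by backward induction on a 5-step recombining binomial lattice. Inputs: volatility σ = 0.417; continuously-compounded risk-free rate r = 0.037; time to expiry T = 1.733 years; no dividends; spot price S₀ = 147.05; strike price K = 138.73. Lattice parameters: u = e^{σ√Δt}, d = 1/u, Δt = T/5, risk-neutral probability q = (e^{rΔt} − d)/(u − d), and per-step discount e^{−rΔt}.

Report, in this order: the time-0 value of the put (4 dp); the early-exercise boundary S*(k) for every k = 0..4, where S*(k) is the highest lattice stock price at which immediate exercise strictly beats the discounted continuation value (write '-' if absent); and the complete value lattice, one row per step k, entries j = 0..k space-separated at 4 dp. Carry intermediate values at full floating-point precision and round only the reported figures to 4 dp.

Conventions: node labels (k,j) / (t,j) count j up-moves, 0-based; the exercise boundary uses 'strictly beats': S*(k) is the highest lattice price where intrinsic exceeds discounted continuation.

Δt=0.34660, u=1.27826, d=0.78231, q=0.46496, disc=e^(-rΔt)=0.98726
k=5 terminal: V=max(K-S,0) → 95.6406 68.3243 23.6908 0.0000 0.0000 0.0000
k=4: j=0 S=55.0794 intr=83.6506 cont=81.8829 V=83.6506[EX]; j=1 S=89.9968 intr=48.7332 cont=46.9655 V=48.7332[EX]; j=2 S=147.0500 intr=0.0000 cont=12.5141 V=12.5141[hold]; j=3 S=240.2719 intr=0.0000 cont=0.0000 V=0.0000[hold]; j=4 S=392.5917 intr=0.0000 cont=0.0000 V=0.0000[hold]  S*(4)=89.9968
k=3: j=0 S=70.4057 intr=68.3243 cont=66.5565 V=68.3243[EX]; j=1 S=115.0392 intr=23.6908 cont=31.4865 V=31.4865[hold]; j=2 S=187.9681 intr=0.0000 cont=6.6103 V=6.6103[hold]; j=3 S=307.1299 intr=0.0000 cont=0.0000 V=0.0000[hold]  S*(3)=70.4057
k=2: j=0 S=89.9968 intr=48.7332 cont=50.5440 V=50.5440[hold]; j=1 S=147.0500 intr=0.0000 cont=19.6663 V=19.6663[hold]; j=2 S=240.2719 intr=0.0000 cont=3.4917 V=3.4917[hold]  S*(2)=-
k=1: j=0 S=115.0392 intr=23.6908 cont=35.7261 V=35.7261[hold]; j=1 S=187.9681 intr=0.0000 cont=11.9911 V=11.9911[hold]  S*(1)=-
k=0: j=0 S=147.0500 intr=0.0000 cont=24.3757 V=24.3757[hold]  S*(0)=-

price = 24.3757
boundary = - - - 70.4057 89.9968
tree:
24.3757
35.7261 11.9911
50.5440 19.6663 3.4917
68.3243 31.4865 6.6103 0.0000
83.6506 48.7332 12.5141 0.0000 0.0000
95.6406 68.3243 23.6908 0.0000 0.0000 0.0000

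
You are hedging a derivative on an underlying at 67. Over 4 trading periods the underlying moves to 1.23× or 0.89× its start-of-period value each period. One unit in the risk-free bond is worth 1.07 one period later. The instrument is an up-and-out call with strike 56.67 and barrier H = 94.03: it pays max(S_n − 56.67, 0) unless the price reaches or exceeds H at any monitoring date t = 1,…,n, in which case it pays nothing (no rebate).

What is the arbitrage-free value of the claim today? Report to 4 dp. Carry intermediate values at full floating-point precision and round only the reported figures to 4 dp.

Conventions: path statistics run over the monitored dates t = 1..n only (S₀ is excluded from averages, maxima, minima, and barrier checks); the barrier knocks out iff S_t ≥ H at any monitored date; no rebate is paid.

With p* = (R−d)/(u−d) = 0.5294, sum probability × payoff across the paths and divide by R^4.
Enumerate all 2^4 = 16 price paths (U = up ×1.23, D = down ×0.89); each path with k up-moves has probability p*^k·(1−p*)^(4−k).
DDDD: M=59.6300, payoff=0.0000, prob=0.049042
UDDD: M=82.4100, payoff=1.4265, prob=0.055172
DUDD: M=73.3449, payoff=1.4265, prob=0.055172
UUDD: M=101.3643, payoff=0.0000, prob=0.062068
DDUD: M=65.2770, payoff=1.4265, prob=0.055172
UDUD: M=90.2142, payoff=23.6207, prob=0.062068
DUUD: M=90.2142, payoff=23.6207, prob=0.062068
UUUD: M=124.6781, payoff=0.0000, prob=0.069827
DDDU: M=59.6300, payoff=1.4265, prob=0.055172
UDDU: M=82.4100, payoff=23.6207, prob=0.062068
DUDU: M=80.2907, payoff=23.6207, prob=0.062068
UUDU: M=110.9635, payoff=0.0000, prob=0.069827
DDUU: M=80.2907, payoff=23.6207, prob=0.062068
UDUU: M=110.9635, payoff=0.0000, prob=0.069827
DUUU: M=110.9635, payoff=0.0000, prob=0.069827
UUUU: M=153.3540, payoff=0.0000, prob=0.078555
Price = Σ prob·payoff / R^4 = 7.645272 / 1.310796 = 5.8325

price = 5.8325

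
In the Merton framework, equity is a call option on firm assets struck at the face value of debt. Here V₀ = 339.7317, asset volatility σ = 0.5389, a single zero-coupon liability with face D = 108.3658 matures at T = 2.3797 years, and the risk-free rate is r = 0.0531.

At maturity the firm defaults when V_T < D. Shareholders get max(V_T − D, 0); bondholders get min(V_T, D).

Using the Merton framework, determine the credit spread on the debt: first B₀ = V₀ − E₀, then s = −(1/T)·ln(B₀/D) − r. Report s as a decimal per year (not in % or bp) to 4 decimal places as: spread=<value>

spread=0.0174

Equity is a call on the firm's assets struck at D = 108.3658:
d₁ = [ln(V₀/D) + (r + σ²/2)T] / (σ√T)
   = [ln(339.7317/108.3658) + (0.0531 + 0.5·0.5389²)·2.3797] / (0.5389·√2.3797)
   = [1.142644 + 0.471910] / 0.831322 = 1.942152
d₂ = d₁ − σ√T = 1.942152 − 0.831322 = 1.110830
N(d₁) = 0.973941,  N(d₂) = 0.866679,  e^(−rT) = 0.881296
E₀ = V₀·N(d₁) − D·e^(−rT)·N(d₂)
   = 339.7317·0.973941 − 108.3658·0.881296·0.866679 = 248.108641
B₀ = V₀ − E₀ = 339.7317 − 248.108641 = 91.623059
spread = −(1/T)·ln(B₀/D) − r = −(1/2.3797)·ln(91.623059/108.3658) − 0.0531 = 0.01742551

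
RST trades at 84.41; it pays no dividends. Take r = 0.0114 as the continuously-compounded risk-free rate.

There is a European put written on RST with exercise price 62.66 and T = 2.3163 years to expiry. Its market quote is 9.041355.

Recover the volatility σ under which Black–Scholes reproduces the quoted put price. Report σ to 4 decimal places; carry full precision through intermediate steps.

At σ = 0.4283 the Black–Scholes value reproduces the quote:
σ√T = 0.4283·√2.3163 = 0.651847
d₁ = (ln(S/K) + (r+σ²/2)T) / (σ√T) = (ln(84.41/62.66) + (0.0114+0.4283²/2)·2.3163) / 0.651847 = (0.297963 + 0.238858) / 0.651847 = 0.823538
d₂ = d₁ − σ√T = 0.823538 − 0.651847 = 0.171691
e^{−rT} = 0.973940
N(−d₁) = 0.205101,  N(−d₂) = 0.431840
V = K·e^{−rT}·N(−d₂) − S·N(−d₁) = 26.353937 − 17.312582 = 9.041355 (the quoted price), and the Black–Scholes price is strictly increasing in σ, so σ is unique

sigma = 0.4283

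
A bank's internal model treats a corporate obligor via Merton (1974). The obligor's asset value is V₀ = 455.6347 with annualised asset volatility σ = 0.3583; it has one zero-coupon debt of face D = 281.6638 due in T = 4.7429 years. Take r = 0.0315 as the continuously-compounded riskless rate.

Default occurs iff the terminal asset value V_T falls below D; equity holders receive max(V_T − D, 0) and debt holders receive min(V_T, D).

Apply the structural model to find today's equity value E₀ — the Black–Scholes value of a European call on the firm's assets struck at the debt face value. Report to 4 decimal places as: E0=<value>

Apply the equity-as-call identities (strike 281.6638, horizon 4.7429 years):
d₁ = [ln(V₀/D) + (r + σ²/2)T] / (σ√T)
   = [ln(455.6347/281.6638) + (0.0315 + 0.5·0.3583²)·4.7429] / (0.3583·√4.7429)
   = [0.480977 + 0.453845] / 0.780313 = 1.198010
d₂ = d₁ − σ√T = 1.198010 − 0.780313 = 0.417697
N(d₁) = 0.884543,  N(d₂) = 0.661916,  e^(−rT) = 0.861223
E₀ = V₀·N(d₁) − D·e^(−rT)·N(d₂)
   = 455.6347·0.884543 − 281.6638·0.861223·0.661916 = 242.464183

E0=242.4642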